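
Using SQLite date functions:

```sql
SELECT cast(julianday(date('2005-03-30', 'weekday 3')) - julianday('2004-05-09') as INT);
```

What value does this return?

`weekday 3` advances to the next Wednesday; 2005-03-30 is already a Wednesday, so it stays at 2005-03-30.
22 days remain in May 2004 after the 9th (31 − 9).
Full months from June 2004 through February 2005 contribute their day counts.
Then 30 days into March 2005.
Total: 22 + 30 + 31 + 31 + 30 + 31 + 30 + 31 + 31 + 28 + 30 = 325.

325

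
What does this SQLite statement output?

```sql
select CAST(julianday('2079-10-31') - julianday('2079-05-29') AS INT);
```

2 days remain in May 2079 after the 29th (31 − 29).
June 2079: 30 days.
July 2079: 31 days.
August 2079: 31 days.
September 2079: 30 days.
Then 31 days into October 2079.
Total: 2 + 30 + 31 + 31 + 30 + 31 = 155.

155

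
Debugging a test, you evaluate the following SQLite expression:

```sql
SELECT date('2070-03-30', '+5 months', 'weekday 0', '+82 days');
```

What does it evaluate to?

Adding +5 months to 2070-03-30 gives 2070-08-30.
`weekday 0` advances to the next Sunday; 2070-08-30 is a Saturday, so it moves forward to 2070-08-31.
Applying '+82 days' to 2070-08-31: counting 82 days forward gives 2070-11-21.

2070-11-21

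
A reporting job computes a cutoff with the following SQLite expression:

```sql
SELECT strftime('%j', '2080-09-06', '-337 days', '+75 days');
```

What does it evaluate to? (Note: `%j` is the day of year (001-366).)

First apply '-337 days', '+75 days': 2080-09-06 → 2079-12-19.
Day-of-year for 2079-12-19: days since 2079-01-01 inclusive = 353, zero-padded to 353.

353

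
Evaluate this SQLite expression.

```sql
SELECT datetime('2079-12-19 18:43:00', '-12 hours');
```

2079-12-19 06:43:00

-12 hours from 2079-12-19 18:43:00 is 2079-12-19 06:43:00.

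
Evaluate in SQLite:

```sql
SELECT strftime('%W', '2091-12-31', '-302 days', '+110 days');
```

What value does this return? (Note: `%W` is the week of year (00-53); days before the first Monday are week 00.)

25

First apply '-302 days', '+110 days': 2091-12-31 → 2091-06-22.
2091-06-22 is a Friday. SQLite's %W counts Mondays since the year started; the result is 25.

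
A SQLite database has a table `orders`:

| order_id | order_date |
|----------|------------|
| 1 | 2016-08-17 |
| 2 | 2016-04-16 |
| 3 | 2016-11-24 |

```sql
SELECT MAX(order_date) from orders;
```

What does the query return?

MAX over {2016-04-16, 2016-08-17, 2016-11-24}.

2016-11-24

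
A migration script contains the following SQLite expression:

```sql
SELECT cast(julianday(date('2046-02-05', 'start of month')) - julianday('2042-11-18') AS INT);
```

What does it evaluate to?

1171

`start of month` rewinds 2046-02-05 to 2046-02-01.
12 days remain in November 2042 after the 18th (30 − 18).
Full months from December 2042 through January 2046 contribute their day counts.
Then 1 day into February 2046.
Total: 12 + 31 + 31 + 28 + 31 + 30 + 31 + 30 + 31 + 31 + 30 + 31 + 30 + 31 + 31 + 29 + 31 + 30 + 31 + 30 + 31 + 31 + 30 + 31 + 30 + 31 + 31 + 28 + 31 + 30 + 31 + 30 + 31 + 31 + 30 + 31 + 30 + 31 + 31 + 1 = 1171.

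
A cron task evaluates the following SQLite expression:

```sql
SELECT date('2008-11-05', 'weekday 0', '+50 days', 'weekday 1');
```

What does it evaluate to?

2008-12-29

`weekday 0` advances to the next Sunday; 2008-11-05 is a Wednesday, so it moves forward to 2008-11-09.
Applying '+50 days' to 2008-11-09: counting 50 days forward gives 2008-12-29.
`weekday 1` advances to the next Monday; 2008-12-29 is already a Monday, so it stays at 2008-12-29.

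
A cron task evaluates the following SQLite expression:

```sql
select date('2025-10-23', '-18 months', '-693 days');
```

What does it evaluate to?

Adding -18 months to 2025-10-23 gives 2024-04-23.
Applying '-693 days' to 2024-04-23: counting 693 days back gives 2022-05-31.

2022-05-31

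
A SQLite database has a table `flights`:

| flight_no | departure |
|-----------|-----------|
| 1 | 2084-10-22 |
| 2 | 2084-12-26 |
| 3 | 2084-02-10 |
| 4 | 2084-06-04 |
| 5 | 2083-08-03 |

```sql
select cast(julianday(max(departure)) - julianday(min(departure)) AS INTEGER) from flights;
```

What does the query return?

MIN = 2083-08-03, MAX = 2084-12-26.
28 days remain in August 2083 after the 3rd (31 − 3).
Full months from September 2083 through November 2084 contribute their day counts.
Then 26 days into December 2084.
Total: 28 + 30 + 31 + 30 + 31 + 31 + 29 + 31 + 30 + 31 + 30 + 31 + 31 + 30 + 31 + 30 + 26 = 511.

511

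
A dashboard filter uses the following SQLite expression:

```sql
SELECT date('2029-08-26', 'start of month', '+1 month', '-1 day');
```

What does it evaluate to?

2029-08-31

`start of month` rewinds 2029-08-26 to 2029-08-01.
Adding +1 month to 2029-08-01 gives 2029-09-01.
Going back 1 day from 2029-09-01 reaches 2029-08-31 (last day of August, 31 days).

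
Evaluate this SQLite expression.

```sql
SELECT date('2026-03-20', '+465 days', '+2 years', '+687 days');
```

Applying '+465 days' to 2026-03-20: counting 465 days forward gives 2027-06-28.
Adding +2 years to 2027-06-28 gives 2029-06-28.
Applying '+687 days' to 2029-06-28: counting 687 days forward gives 2031-05-16.

2031-05-16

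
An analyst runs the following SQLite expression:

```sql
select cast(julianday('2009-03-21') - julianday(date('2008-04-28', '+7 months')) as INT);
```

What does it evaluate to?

Adding +7 months to 2008-04-28 gives 2008-11-28.
2 days remain in November 2008 after the 28th (30 − 28).
December 2008: 31 days.
January 2009: 31 days.
February 2009: 28 days.
Then 21 days into March 2009.
Total: 2 + 31 + 31 + 28 + 21 = 113.

113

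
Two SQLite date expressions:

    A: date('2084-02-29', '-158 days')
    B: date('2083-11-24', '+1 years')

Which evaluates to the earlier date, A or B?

A

A = 2083-09-24.
B = 2084-11-24.
A is earlier.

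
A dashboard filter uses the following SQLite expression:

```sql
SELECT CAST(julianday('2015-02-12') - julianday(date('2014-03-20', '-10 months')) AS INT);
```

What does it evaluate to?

Adding -10 months to 2014-03-20 gives 2013-05-20.
11 days remain in May 2013 after the 20th (31 − 20).
Full months from June 2013 through January 2015 contribute their day counts.
Then 12 days into February 2015.
Total: 11 + 30 + 31 + 31 + 30 + 31 + 30 + 31 + 31 + 28 + 31 + 30 + 31 + 30 + 31 + 31 + 30 + 31 + 30 + 31 + 31 + 12 = 633.

633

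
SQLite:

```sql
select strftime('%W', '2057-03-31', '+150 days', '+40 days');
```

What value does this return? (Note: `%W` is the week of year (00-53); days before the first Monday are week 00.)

First apply '+150 days', '+40 days': 2057-03-31 → 2057-10-07.
2057-10-07 is a Sunday. SQLite's %W counts Mondays since the year started; the result is 40.

40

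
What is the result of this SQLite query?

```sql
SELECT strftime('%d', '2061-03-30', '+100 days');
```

First apply '+100 days': 2061-03-30 → 2061-07-08.
`%d` extracts the 2-digit day of month: 08.

08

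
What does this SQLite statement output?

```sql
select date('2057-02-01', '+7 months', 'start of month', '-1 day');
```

2057-08-31

Adding +7 months to 2057-02-01 gives 2057-09-01.
`start of month` rewinds 2057-09-01 to 2057-09-01.
Going back 1 day from 2057-09-01 reaches 2057-08-31 (last day of August, 31 days).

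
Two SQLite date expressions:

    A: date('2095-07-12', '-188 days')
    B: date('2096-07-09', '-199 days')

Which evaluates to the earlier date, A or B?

A

A = 2095-01-05.
B = 2095-12-23.
A is earlier.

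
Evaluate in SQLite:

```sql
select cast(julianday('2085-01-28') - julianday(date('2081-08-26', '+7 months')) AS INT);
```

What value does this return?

Adding +7 months to 2081-08-26 gives 2082-03-26.
5 days remain in March 2082 after the 26th (31 − 26).
Full months from April 2082 through December 2084 contribute their day counts.
Then 28 days into January 2085.
Total: 5 + 30 + 31 + 30 + 31 + 31 + 30 + 31 + 30 + 31 + 31 + 28 + 31 + 30 + 31 + 30 + 31 + 31 + 30 + 31 + 30 + 31 + 31 + 29 + 31 + 30 + 31 + 30 + 31 + 31 + 30 + 31 + 30 + 31 + 28 = 1039.

1039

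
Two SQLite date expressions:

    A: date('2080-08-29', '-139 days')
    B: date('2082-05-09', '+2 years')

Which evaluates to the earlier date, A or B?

A

A = 2080-04-12.
B = 2084-05-09.
A is earlier.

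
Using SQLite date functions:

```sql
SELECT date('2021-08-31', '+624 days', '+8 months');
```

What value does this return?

Applying '+624 days' to 2021-08-31: counting 624 days forward gives 2023-05-17.
Adding +8 months to 2023-05-17 gives 2024-01-17.

2024-01-17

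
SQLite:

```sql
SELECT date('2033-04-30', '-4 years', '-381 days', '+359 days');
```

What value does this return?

Adding -4 years to 2033-04-30 gives 2029-04-30.
Applying '-381 days' to 2029-04-30: counting 381 days back gives 2028-04-14.
Applying '+359 days' to 2028-04-14: counting 359 days forward gives 2029-04-08.

2029-04-08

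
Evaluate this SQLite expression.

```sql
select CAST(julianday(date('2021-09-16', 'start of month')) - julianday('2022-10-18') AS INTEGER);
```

`start of month` rewinds 2021-09-16 to 2021-09-01.
29 days remain in September 2021 after the 1st (30 − 1).
Full months from October 2021 through September 2022 contribute their day counts.
Then 18 days into October 2022.
Total: 29 + 31 + 30 + 31 + 31 + 28 + 31 + 30 + 31 + 30 + 31 + 31 + 30 + 18 = 412.
The subtraction is earlier − later, so the result is −412 → -412.

-412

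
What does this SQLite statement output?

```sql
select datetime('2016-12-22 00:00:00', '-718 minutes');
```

2016-12-21 12:02:00

718 minutes = 11h 58m; -718 minutes from 2016-12-22 00:00:00 is 2016-12-21 12:02:00 (crosses midnight).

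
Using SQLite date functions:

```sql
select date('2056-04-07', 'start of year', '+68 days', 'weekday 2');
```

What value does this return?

2056-03-14

`start of year` rewinds 2056-04-07 to 2056-01-01.
Applying '+68 days' to 2056-01-01: counting 68 days forward gives 2056-03-09.
`weekday 2` advances to the next Tuesday; 2056-03-09 is a Thursday, so it moves forward to 2056-03-14.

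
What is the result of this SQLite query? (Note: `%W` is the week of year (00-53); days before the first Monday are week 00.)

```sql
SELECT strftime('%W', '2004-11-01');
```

2004-11-01 is a Monday. SQLite's %W counts Mondays since the year started; the result is 44.

44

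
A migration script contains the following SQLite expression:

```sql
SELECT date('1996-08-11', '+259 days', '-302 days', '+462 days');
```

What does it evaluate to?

Applying '+259 days' to 1996-08-11: counting 259 days forward gives 1997-04-27.
Applying '-302 days' to 1997-04-27: counting 302 days back gives 1996-06-29.
Applying '+462 days' to 1996-06-29: counting 462 days forward gives 1997-10-04.

1997-10-04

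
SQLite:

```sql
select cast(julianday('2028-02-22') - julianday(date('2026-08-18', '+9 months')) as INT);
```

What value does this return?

280

Adding +9 months to 2026-08-18 gives 2027-05-18.
13 days remain in May 2027 after the 18th (31 − 18).
Full months from June 2027 through January 2028 contribute their day counts.
Then 22 days into February 2028.
Total: 13 + 30 + 31 + 31 + 30 + 31 + 30 + 31 + 31 + 22 = 280.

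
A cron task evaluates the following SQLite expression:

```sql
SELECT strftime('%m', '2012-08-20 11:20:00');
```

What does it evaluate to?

`%m` extracts the 2-digit month (01-12): 08.

08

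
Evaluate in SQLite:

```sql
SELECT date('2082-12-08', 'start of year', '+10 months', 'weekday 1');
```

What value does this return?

2082-11-02

`start of year` rewinds 2082-12-08 to 2082-01-01.
Adding +10 months to 2082-01-01 gives 2082-11-01.
`weekday 1` advances to the next Monday; 2082-11-01 is a Sunday, so it moves forward to 2082-11-02.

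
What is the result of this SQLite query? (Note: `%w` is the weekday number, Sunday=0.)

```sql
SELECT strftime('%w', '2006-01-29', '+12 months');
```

First apply '+12 months': 2006-01-29 → 2007-01-29.
2007-01-29 is a Monday; with Sunday=0 that is 1.

1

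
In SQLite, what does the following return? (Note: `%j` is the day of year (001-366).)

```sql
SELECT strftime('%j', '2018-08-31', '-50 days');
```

First apply '-50 days': 2018-08-31 → 2018-07-12.
Day-of-year for 2018-07-12: days since 2018-01-01 inclusive = 193, zero-padded to 193.

193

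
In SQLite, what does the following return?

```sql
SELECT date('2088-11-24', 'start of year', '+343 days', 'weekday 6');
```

`start of year` rewinds 2088-11-24 to 2088-01-01.
Applying '+343 days' to 2088-01-01: counting 343 days forward gives 2088-12-09.
`weekday 6` advances to the next Saturday; 2088-12-09 is a Thursday, so it moves forward to 2088-12-11.

2088-12-11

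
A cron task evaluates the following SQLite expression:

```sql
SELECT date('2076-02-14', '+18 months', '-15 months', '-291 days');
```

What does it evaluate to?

2075-07-28

Adding +18 months to 2076-02-14 gives 2077-08-14.
Adding -15 months to 2077-08-14 gives 2076-05-14.
Applying '-291 days' to 2076-05-14: counting 291 days back gives 2075-07-28.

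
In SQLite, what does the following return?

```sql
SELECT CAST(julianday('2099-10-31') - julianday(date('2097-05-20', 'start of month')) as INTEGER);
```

`start of month` rewinds 2097-05-20 to 2097-05-01.
30 days remain in May 2097 after the 1st (31 − 1).
Full months from June 2097 through September 2099 contribute their day counts.
Then 31 days into October 2099.
Total: 30 + 30 + 31 + 31 + 30 + 31 + 30 + 31 + 31 + 28 + 31 + 30 + 31 + 30 + 31 + 31 + 30 + 31 + 30 + 31 + 31 + 28 + 31 + 30 + 31 + 30 + 31 + 31 + 30 + 31 = 913.

913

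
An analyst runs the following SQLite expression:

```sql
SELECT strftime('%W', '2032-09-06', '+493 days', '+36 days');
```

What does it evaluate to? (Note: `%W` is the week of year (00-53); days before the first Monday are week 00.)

07

First apply '+493 days', '+36 days': 2032-09-06 → 2034-02-17.
2034-02-17 is a Friday. SQLite's %W counts Mondays since the year started; the result is 07.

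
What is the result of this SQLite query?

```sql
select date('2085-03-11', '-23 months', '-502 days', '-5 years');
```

2076-11-25

Adding -23 months to 2085-03-11 gives 2083-04-11.
Applying '-502 days' to 2083-04-11: counting 502 days back gives 2081-11-25.
Adding -5 years to 2081-11-25 gives 2076-11-25.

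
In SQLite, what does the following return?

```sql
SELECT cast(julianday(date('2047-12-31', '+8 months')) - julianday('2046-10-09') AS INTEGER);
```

Adding +8 months to 2047-12-31 gives 2048-08-31.
22 days remain in October 2046 after the 9th (31 − 9).
Full months from November 2046 through July 2048 contribute their day counts.
Then 31 days into August 2048.
Total: 22 + 30 + 31 + 31 + 28 + 31 + 30 + 31 + 30 + 31 + 31 + 30 + 31 + 30 + 31 + 31 + 29 + 31 + 30 + 31 + 30 + 31 + 31 = 692.

692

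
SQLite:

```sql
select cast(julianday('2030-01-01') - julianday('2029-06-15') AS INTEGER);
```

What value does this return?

15 days remain in June 2029 after the 15th (30 − 15).
Full months from July 2029 through December 2029 contribute their day counts.
Then 1 day into January 2030.
Total: 15 + 31 + 31 + 30 + 31 + 30 + 31 + 1 = 200.

200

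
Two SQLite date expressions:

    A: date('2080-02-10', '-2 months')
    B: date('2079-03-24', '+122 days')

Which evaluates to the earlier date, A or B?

A = 2079-12-10.
B = 2079-07-24.
B is earlier.

B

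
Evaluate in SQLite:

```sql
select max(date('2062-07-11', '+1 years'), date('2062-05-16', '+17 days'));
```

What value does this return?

date('2062-07-11', '+1 years') → 2063-07-11.
date('2062-05-16', '+17 days') → 2062-06-02.
Later of the two is 2063-07-11.

2063-07-11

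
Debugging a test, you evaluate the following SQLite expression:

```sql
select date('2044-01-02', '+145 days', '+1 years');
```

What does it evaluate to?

Applying '+145 days' to 2044-01-02: counting 145 days forward gives 2044-05-26.
Adding +1 year to 2044-05-26 gives 2045-05-26.

2045-05-26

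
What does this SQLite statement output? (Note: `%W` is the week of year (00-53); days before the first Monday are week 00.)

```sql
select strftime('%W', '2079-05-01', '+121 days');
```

First apply '+121 days': 2079-05-01 → 2079-08-30.
2079-08-30 is a Wednesday. SQLite's %W counts Mondays since the year started; the result is 35.

35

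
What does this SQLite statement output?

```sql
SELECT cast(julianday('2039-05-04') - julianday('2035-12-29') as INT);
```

2 days remain in December 2035 after the 29th (31 − 29).
Full months from January 2036 through April 2039 contribute their day counts.
Then 4 days into May 2039.
Total: 2 + 31 + 29 + 31 + 30 + 31 + 30 + 31 + 31 + 30 + 31 + 30 + 31 + 31 + 28 + 31 + 30 + 31 + 30 + 31 + 31 + 30 + 31 + 30 + 31 + 31 + 28 + 31 + 30 + 31 + 30 + 31 + 31 + 30 + 31 + 30 + 31 + 31 + 28 + 31 + 30 + 4 = 1222.

1222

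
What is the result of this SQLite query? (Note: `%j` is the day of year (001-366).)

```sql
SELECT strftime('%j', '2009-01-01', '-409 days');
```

323

First apply '-409 days': 2009-01-01 → 2007-11-19.
Day-of-year for 2007-11-19: days since 2007-01-01 inclusive = 323, zero-padded to 323.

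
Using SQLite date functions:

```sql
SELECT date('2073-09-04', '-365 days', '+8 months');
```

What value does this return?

Applying '-365 days' to 2073-09-04: counting 365 days back gives 2072-09-04.
Adding +8 months to 2072-09-04 gives 2073-05-04.

2073-05-04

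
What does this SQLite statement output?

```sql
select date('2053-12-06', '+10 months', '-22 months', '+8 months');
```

Adding +10 months to 2053-12-06 gives 2054-10-06.
Adding -22 months to 2054-10-06 gives 2052-12-06.
Adding +8 months to 2052-12-06 gives 2053-08-06.

2053-08-06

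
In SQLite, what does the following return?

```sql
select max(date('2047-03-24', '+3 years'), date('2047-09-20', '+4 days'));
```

date('2047-03-24', '+3 years') → 2050-03-24.
date('2047-09-20', '+4 days') → 2047-09-24.
Later of the two is 2050-03-24.

2050-03-24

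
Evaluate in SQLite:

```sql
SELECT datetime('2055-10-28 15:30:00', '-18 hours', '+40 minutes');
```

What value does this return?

2055-10-27 22:10:00

-18 hours from 2055-10-28 15:30:00 is 2055-10-27 21:30:00 (crosses midnight).
+40 minutes from 2055-10-27 21:30:00 is 2055-10-27 22:10:00.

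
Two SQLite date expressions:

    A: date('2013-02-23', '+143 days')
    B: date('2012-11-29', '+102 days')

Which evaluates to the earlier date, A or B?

A = 2013-07-16.
B = 2013-03-11.
B is earlier.

B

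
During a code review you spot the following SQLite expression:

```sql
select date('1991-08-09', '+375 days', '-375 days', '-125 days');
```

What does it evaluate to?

Applying '+375 days' to 1991-08-09: counting 375 days forward gives 1992-08-18.
Applying '-375 days' to 1992-08-18: counting 375 days back gives 1991-08-09.
Applying '-125 days' to 1991-08-09: counting 125 days back gives 1991-04-06.

1991-04-06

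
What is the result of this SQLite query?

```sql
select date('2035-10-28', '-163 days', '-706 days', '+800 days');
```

2035-08-20

Applying '-163 days' to 2035-10-28: counting 163 days back gives 2035-05-18.
Applying '-706 days' to 2035-05-18: counting 706 days back gives 2033-06-11.
Applying '+800 days' to 2033-06-11: counting 800 days forward gives 2035-08-20.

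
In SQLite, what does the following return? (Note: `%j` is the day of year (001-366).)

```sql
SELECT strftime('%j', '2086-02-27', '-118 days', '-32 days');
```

273

First apply '-118 days', '-32 days': 2086-02-27 → 2085-09-30.
Day-of-year for 2085-09-30: days since 2085-01-01 inclusive = 273, zero-padded to 273.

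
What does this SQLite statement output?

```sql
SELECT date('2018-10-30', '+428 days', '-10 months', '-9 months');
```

2018-06-01

Applying '+428 days' to 2018-10-30: counting 428 days forward gives 2020-01-01.
Adding -10 months to 2020-01-01 gives 2019-03-01.
Adding -9 months to 2019-03-01 gives 2018-06-01.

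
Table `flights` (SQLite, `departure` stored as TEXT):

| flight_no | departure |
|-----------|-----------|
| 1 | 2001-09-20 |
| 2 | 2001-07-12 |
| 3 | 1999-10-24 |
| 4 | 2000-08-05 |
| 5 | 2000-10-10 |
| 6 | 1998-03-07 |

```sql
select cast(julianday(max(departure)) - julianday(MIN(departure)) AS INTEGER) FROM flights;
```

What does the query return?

MIN = 1998-03-07, MAX = 2001-09-20.
24 days remain in March 1998 after the 7th (31 − 7).
Full months from April 1998 through August 2001 contribute their day counts.
Then 20 days into September 2001.
Total: 24 + 30 + 31 + 30 + 31 + 31 + 30 + 31 + 30 + 31 + 31 + 28 + 31 + 30 + 31 + 30 + 31 + 31 + 30 + 31 + 30 + 31 + 31 + 29 + 31 + 30 + 31 + 30 + 31 + 31 + 30 + 31 + 30 + 31 + 31 + 28 + 31 + 30 + 31 + 30 + 31 + 31 + 20 = 1293.

1293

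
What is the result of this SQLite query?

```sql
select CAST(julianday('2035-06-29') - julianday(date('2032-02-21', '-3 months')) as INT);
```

Adding -3 months to 2032-02-21 gives 2031-11-21.
9 days remain in November 2031 after the 21st (30 − 21).
Full months from December 2031 through May 2035 contribute their day counts.
Then 29 days into June 2035.
Total: 9 + 31 + 31 + 29 + 31 + 30 + 31 + 30 + 31 + 31 + 30 + 31 + 30 + 31 + 31 + 28 + 31 + 30 + 31 + 30 + 31 + 31 + 30 + 31 + 30 + 31 + 31 + 28 + 31 + 30 + 31 + 30 + 31 + 31 + 30 + 31 + 30 + 31 + 31 + 28 + 31 + 30 + 31 + 29 = 1316.

1316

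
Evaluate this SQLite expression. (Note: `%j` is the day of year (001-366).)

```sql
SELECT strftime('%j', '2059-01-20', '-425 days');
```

First apply '-425 days': 2059-01-20 → 2057-11-21.
Day-of-year for 2057-11-21: days since 2057-01-01 inclusive = 325, zero-padded to 325.

325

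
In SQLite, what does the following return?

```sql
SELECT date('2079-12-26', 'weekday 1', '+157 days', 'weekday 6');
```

`weekday 1` advances to the next Monday; 2079-12-26 is a Tuesday, so it moves forward to 2080-01-01.
Applying '+157 days' to 2080-01-01: counting 157 days forward gives 2080-06-06.
`weekday 6` advances to the next Saturday; 2080-06-06 is a Thursday, so it moves forward to 2080-06-08.

2080-06-08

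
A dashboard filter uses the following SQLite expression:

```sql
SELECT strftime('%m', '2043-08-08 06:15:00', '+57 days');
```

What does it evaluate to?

First apply '+57 days': 2043-08-08 06:15:00 → 2043-10-04 06:15:00.
`%m` extracts the 2-digit month (01-12): 10.

10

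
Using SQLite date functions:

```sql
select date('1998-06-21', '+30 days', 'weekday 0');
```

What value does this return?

1998-07-26

June 1998 has 30 days; 9 remain after the 21st, so 10 days reach 1998-07-01.
Advancing 20 more days within July lands on 1998-07-21.
`weekday 0` advances to the next Sunday; 1998-07-21 is a Tuesday, so it moves forward to 1998-07-26.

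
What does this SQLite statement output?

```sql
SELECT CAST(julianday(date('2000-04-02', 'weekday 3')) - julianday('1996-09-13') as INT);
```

1300

`weekday 3` advances to the next Wednesday; 2000-04-02 is a Sunday, so it moves forward to 2000-04-05.
17 days remain in September 1996 after the 13th (30 − 13).
Full months from October 1996 through March 2000 contribute their day counts.
Then 5 days into April 2000.
Total: 17 + 31 + 30 + 31 + 31 + 28 + 31 + 30 + 31 + 30 + 31 + 31 + 30 + 31 + 30 + 31 + 31 + 28 + 31 + 30 + 31 + 30 + 31 + 31 + 30 + 31 + 30 + 31 + 31 + 28 + 31 + 30 + 31 + 30 + 31 + 31 + 30 + 31 + 30 + 31 + 31 + 29 + 31 + 5 = 1300.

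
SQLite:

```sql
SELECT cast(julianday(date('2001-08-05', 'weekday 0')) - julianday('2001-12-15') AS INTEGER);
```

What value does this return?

-132

`weekday 0` advances to the next Sunday; 2001-08-05 is already a Sunday, so it stays at 2001-08-05.
26 days remain in August 2001 after the 5th (31 − 5).
September 2001: 30 days.
October 2001: 31 days.
November 2001: 30 days.
Then 15 days into December 2001.
Total: 26 + 30 + 31 + 30 + 15 = 132.
The subtraction is earlier − later, so the result is −132 → -132.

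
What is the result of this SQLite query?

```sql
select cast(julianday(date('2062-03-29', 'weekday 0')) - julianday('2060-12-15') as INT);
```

`weekday 0` advances to the next Sunday; 2062-03-29 is a Wednesday, so it moves forward to 2062-04-02.
16 days remain in December 2060 after the 15th (31 − 15).
Full months from January 2061 through March 2062 contribute their day counts.
Then 2 days into April 2062.
Total: 16 + 31 + 28 + 31 + 30 + 31 + 30 + 31 + 31 + 30 + 31 + 30 + 31 + 31 + 28 + 31 + 2 = 473.

473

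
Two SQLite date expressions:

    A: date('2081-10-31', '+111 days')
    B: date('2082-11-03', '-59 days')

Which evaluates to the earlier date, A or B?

A = 2082-02-19.
B = 2082-09-05.
A is earlier.

A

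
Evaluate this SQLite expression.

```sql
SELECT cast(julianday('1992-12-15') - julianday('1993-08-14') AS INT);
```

16 days remain in December 1992 after the 15th (31 − 15).
Full months from January 1993 through July 1993 contribute their day counts.
Then 14 days into August 1993.
Total: 16 + 31 + 28 + 31 + 30 + 31 + 30 + 31 + 14 = 242.
The subtraction is earlier − later, so the result is −242 → -242.

-242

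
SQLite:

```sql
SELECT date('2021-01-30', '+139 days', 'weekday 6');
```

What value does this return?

2021-06-19

Applying '+139 days' to 2021-01-30: counting 139 days forward gives 2021-06-18.
`weekday 6` advances to the next Saturday; 2021-06-18 is a Friday, so it moves forward to 2021-06-19.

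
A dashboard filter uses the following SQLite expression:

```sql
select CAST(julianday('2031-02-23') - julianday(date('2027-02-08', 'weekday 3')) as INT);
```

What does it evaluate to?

1474

`weekday 3` advances to the next Wednesday; 2027-02-08 is a Monday, so it moves forward to 2027-02-10.
18 days remain in February 2027 after the 10th (28 − 10).
Full months from March 2027 through January 2031 contribute their day counts.
Then 23 days into February 2031.
Total: 18 + 31 + 30 + 31 + 30 + 31 + 31 + 30 + 31 + 30 + 31 + 31 + 29 + 31 + 30 + 31 + 30 + 31 + 31 + 30 + 31 + 30 + 31 + 31 + 28 + 31 + 30 + 31 + 30 + 31 + 31 + 30 + 31 + 30 + 31 + 31 + 28 + 31 + 30 + 31 + 30 + 31 + 31 + 30 + 31 + 30 + 31 + 31 + 23 = 1474.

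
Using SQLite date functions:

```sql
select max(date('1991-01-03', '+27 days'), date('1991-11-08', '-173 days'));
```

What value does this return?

1991-05-19

date('1991-01-03', '+27 days') → 1991-01-30.
date('1991-11-08', '-173 days') → 1991-05-19.
Later of the two is 1991-05-19.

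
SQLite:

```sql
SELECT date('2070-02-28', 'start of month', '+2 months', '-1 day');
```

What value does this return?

`start of month` rewinds 2070-02-28 to 2070-02-01.
Adding +2 months to 2070-02-01 gives 2070-04-01.
Going back 1 day from 2070-04-01 reaches 2070-03-31 (last day of March, 31 days).

2070-03-31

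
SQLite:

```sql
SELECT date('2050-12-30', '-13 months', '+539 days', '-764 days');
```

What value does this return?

Adding -13 months to 2050-12-30 gives 2049-11-30.
Applying '+539 days' to 2049-11-30: counting 539 days forward gives 2051-05-23.
Applying '-764 days' to 2051-05-23: counting 764 days back gives 2049-04-19.

2049-04-19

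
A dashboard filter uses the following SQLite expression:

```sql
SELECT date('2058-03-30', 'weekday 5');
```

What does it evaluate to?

2058-04-05

`weekday 5` advances to the next Friday; 2058-03-30 is a Saturday, so it moves forward to 2058-04-05.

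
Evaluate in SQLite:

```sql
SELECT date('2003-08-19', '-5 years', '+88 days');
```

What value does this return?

1998-11-15

Adding -5 years to 2003-08-19 gives 1998-08-19.
Applying '+88 days' to 1998-08-19: counting 88 days forward gives 1998-11-15.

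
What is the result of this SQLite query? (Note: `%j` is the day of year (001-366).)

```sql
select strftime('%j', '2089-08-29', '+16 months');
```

363

First apply '+16 months': 2089-08-29 → 2090-12-29.
Day-of-year for 2090-12-29: days since 2090-01-01 inclusive = 363, zero-padded to 363.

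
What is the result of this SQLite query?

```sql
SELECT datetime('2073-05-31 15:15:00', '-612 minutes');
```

612 minutes = 10h 12m; -612 minutes from 2073-05-31 15:15:00 is 2073-05-31 05:03:00.

2073-05-31 05:03:00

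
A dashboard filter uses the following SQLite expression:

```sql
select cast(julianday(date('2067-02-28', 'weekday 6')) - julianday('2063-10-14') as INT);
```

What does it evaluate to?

`weekday 6` advances to the next Saturday; 2067-02-28 is a Monday, so it moves forward to 2067-03-05.
17 days remain in October 2063 after the 14th (31 − 14).
Full months from November 2063 through February 2067 contribute their day counts.
Then 5 days into March 2067.
Total: 17 + 30 + 31 + 31 + 29 + 31 + 30 + 31 + 30 + 31 + 31 + 30 + 31 + 30 + 31 + 31 + 28 + 31 + 30 + 31 + 30 + 31 + 31 + 30 + 31 + 30 + 31 + 31 + 28 + 31 + 30 + 31 + 30 + 31 + 31 + 30 + 31 + 30 + 31 + 31 + 28 + 5 = 1238.

1238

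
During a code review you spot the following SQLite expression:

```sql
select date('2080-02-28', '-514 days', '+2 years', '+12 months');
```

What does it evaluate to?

2081-10-02

Applying '-514 days' to 2080-02-28: counting 514 days back gives 2078-10-02.
Adding +2 years to 2078-10-02 gives 2080-10-02.
Adding +12 months to 2080-10-02 gives 2081-10-02.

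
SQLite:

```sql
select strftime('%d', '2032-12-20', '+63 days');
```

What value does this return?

First apply '+63 days': 2032-12-20 → 2033-02-21.
`%d` extracts the 2-digit day of month: 21.

21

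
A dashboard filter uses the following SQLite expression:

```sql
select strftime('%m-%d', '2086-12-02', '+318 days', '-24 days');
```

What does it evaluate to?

First apply '+318 days', '-24 days': 2086-12-02 → 2087-09-22.
`%m-%d` extracts the month-day: 09-22.

09-22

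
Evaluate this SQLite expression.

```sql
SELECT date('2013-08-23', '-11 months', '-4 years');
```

2008-09-23

Adding -11 months to 2013-08-23 gives 2012-09-23.
Adding -4 years to 2012-09-23 gives 2008-09-23.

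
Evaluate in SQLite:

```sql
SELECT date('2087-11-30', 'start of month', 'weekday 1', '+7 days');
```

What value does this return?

2087-11-10

`start of month` rewinds 2087-11-30 to 2087-11-01.
`weekday 1` advances to the next Monday; 2087-11-01 is a Saturday, so it moves forward to 2087-11-03.
Advancing 7 more days within November lands on 2087-11-10.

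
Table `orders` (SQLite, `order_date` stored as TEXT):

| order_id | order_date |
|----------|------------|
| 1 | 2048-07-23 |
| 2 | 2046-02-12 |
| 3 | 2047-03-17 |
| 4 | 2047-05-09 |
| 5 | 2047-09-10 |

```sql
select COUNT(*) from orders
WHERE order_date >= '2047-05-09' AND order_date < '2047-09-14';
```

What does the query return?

2

Rows in [2047-05-09, 2047-09-14): 2047-05-09, 2047-09-10 → 2 rows.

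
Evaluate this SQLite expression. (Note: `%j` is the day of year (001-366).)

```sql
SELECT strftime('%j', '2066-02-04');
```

Day-of-year for 2066-02-04: days since 2066-01-01 inclusive = 35, zero-padded to 035.

035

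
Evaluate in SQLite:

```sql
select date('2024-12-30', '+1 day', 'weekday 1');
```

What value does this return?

Advancing 1 more day within December lands on 2024-12-31.
`weekday 1` advances to the next Monday; 2024-12-31 is a Tuesday, so it moves forward to 2025-01-06.

2025-01-06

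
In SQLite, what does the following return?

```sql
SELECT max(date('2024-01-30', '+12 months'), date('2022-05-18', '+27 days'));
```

date('2024-01-30', '+12 months') → 2025-01-30.
date('2022-05-18', '+27 days') → 2022-06-14.
Later of the two is 2025-01-30.

2025-01-30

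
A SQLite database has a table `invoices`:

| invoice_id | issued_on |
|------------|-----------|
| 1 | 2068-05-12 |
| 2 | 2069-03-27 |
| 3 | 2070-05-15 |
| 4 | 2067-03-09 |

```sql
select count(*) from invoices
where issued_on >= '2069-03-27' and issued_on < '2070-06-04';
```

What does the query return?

2

Rows in [2069-03-27, 2070-06-04): 2069-03-27, 2070-05-15 → 2 rows.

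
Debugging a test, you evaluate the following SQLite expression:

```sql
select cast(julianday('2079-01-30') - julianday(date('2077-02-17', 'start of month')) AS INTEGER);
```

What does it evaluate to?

728

`start of month` rewinds 2077-02-17 to 2077-02-01.
27 days remain in February 2077 after the 1st (28 − 1).
Full months from March 2077 through December 2078 contribute their day counts.
Then 30 days into January 2079.
Total: 27 + 31 + 30 + 31 + 30 + 31 + 31 + 30 + 31 + 30 + 31 + 31 + 28 + 31 + 30 + 31 + 30 + 31 + 31 + 30 + 31 + 30 + 31 + 30 = 728.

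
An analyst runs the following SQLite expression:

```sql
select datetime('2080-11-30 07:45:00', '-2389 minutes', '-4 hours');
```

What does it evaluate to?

2389 minutes = 39h 49m; -2389 minutes from 2080-11-30 07:45:00 is 2080-11-28 15:56:00 (crosses midnight).
-4 hours from 2080-11-28 15:56:00 is 2080-11-28 11:56:00.

2080-11-28 11:56:00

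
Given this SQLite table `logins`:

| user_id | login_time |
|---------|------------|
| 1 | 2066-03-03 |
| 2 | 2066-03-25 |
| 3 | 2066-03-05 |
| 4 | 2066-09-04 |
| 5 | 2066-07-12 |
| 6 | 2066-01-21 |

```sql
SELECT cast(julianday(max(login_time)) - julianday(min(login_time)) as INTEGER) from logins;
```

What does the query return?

MIN = 2066-01-21, MAX = 2066-09-04.
10 days remain in January 2066 after the 21st (31 − 21).
Full months from February 2066 through August 2066 contribute their day counts.
Then 4 days into September 2066.
Total: 10 + 28 + 31 + 30 + 31 + 30 + 31 + 31 + 4 = 226.

226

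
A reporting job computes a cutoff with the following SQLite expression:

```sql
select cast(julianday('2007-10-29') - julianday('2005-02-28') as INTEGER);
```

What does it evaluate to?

0 days remain in February 2005 after the 28th (28 − 28).
Full months from March 2005 through September 2007 contribute their day counts.
Then 29 days into October 2007.
Total: 0 + 31 + 30 + 31 + 30 + 31 + 31 + 30 + 31 + 30 + 31 + 31 + 28 + 31 + 30 + 31 + 30 + 31 + 31 + 30 + 31 + 30 + 31 + 31 + 28 + 31 + 30 + 31 + 30 + 31 + 31 + 30 + 29 = 973.

973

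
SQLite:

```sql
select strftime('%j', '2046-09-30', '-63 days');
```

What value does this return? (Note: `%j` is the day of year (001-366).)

First apply '-63 days': 2046-09-30 → 2046-07-29.
Day-of-year for 2046-07-29: days since 2046-01-01 inclusive = 210, zero-padded to 210.

210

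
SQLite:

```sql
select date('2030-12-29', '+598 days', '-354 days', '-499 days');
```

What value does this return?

2030-04-18

Applying '+598 days' to 2030-12-29: counting 598 days forward gives 2032-08-18.
Applying '-354 days' to 2032-08-18: counting 354 days back gives 2031-08-30.
Applying '-499 days' to 2031-08-30: counting 499 days back gives 2030-04-18.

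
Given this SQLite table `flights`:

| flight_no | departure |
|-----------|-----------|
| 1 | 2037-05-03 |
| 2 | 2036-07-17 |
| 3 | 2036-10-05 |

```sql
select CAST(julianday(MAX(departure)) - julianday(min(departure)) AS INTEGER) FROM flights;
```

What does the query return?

290

MIN = 2036-07-17, MAX = 2037-05-03.
14 days remain in July 2036 after the 17th (31 − 17).
Full months from August 2036 through April 2037 contribute their day counts.
Then 3 days into May 2037.
Total: 14 + 31 + 30 + 31 + 30 + 31 + 31 + 28 + 31 + 30 + 3 = 290.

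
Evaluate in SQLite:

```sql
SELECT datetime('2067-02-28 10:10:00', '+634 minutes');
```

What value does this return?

2067-02-28 20:44:00

634 minutes = 10h 34m; +634 minutes from 2067-02-28 10:10:00 is 2067-02-28 20:44:00.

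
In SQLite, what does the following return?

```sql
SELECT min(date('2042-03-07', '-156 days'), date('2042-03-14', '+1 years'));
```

date('2042-03-07', '-156 days') → 2041-10-02.
date('2042-03-14', '+1 years') → 2043-03-14.
Earlier of the two is 2041-10-02.

2041-10-02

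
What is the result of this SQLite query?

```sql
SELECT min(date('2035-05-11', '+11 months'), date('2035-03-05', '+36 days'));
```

date('2035-05-11', '+11 months') → 2036-04-11.
date('2035-03-05', '+36 days') → 2035-04-10.
Earlier of the two is 2035-04-10.

2035-04-10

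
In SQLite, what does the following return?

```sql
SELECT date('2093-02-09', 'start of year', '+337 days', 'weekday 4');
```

2093-12-10

`start of year` rewinds 2093-02-09 to 2093-01-01.
Applying '+337 days' to 2093-01-01: counting 337 days forward gives 2093-12-04.
`weekday 4` advances to the next Thursday; 2093-12-04 is a Friday, so it moves forward to 2093-12-10.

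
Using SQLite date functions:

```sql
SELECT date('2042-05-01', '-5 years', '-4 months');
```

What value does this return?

Adding -5 years to 2042-05-01 gives 2037-05-01.
Adding -4 months to 2037-05-01 gives 2037-01-01.

2037-01-01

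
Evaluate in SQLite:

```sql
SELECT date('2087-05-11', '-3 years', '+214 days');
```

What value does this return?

Adding -3 years to 2087-05-11 gives 2084-05-11.
Applying '+214 days' to 2084-05-11: counting 214 days forward gives 2084-12-11.

2084-12-11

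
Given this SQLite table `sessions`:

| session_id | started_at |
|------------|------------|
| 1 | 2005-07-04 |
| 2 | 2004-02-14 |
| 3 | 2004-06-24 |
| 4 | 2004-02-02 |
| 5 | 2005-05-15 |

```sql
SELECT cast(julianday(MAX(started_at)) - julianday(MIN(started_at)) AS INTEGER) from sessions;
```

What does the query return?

MIN = 2004-02-02, MAX = 2005-07-04.
27 days remain in February 2004 after the 2nd (29 − 2).
Full months from March 2004 through June 2005 contribute their day counts.
Then 4 days into July 2005.
Total: 27 + 31 + 30 + 31 + 30 + 31 + 31 + 30 + 31 + 30 + 31 + 31 + 28 + 31 + 30 + 31 + 30 + 4 = 518.

518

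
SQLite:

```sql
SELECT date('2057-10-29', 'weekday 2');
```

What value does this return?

2057-10-30

`weekday 2` advances to the next Tuesday; 2057-10-29 is a Monday, so it moves forward to 2057-10-30.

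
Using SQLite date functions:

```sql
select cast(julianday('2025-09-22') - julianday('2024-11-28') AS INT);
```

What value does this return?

2 days remain in November 2024 after the 28th (30 − 28).
Full months from December 2024 through August 2025 contribute their day counts.
Then 22 days into September 2025.
Total: 2 + 31 + 31 + 28 + 31 + 30 + 31 + 30 + 31 + 31 + 22 = 298.

298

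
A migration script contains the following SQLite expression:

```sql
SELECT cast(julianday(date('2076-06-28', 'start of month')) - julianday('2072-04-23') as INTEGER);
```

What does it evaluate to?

1500

`start of month` rewinds 2076-06-28 to 2076-06-01.
7 days remain in April 2072 after the 23rd (30 − 23).
Full months from May 2072 through May 2076 contribute their day counts.
Then 1 day into June 2076.
Total: 7 + 31 + 30 + 31 + 31 + 30 + 31 + 30 + 31 + 31 + 28 + 31 + 30 + 31 + 30 + 31 + 31 + 30 + 31 + 30 + 31 + 31 + 28 + 31 + 30 + 31 + 30 + 31 + 31 + 30 + 31 + 30 + 31 + 31 + 28 + 31 + 30 + 31 + 30 + 31 + 31 + 30 + 31 + 30 + 31 + 31 + 29 + 31 + 30 + 31 + 1 = 1500.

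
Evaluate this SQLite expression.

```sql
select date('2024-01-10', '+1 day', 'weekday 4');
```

2024-01-11

Advancing 1 more day within January lands on 2024-01-11.
`weekday 4` advances to the next Thursday; 2024-01-11 is already a Thursday, so it stays at 2024-01-11.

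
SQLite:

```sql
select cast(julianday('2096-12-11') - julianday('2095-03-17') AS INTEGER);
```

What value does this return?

635

14 days remain in March 2095 after the 17th (31 − 17).
Full months from April 2095 through November 2096 contribute their day counts.
Then 11 days into December 2096.
Total: 14 + 30 + 31 + 30 + 31 + 31 + 30 + 31 + 30 + 31 + 31 + 29 + 31 + 30 + 31 + 30 + 31 + 31 + 30 + 31 + 30 + 11 = 635.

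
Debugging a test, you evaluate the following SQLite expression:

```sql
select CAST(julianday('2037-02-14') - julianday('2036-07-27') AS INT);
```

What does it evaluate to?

202

4 days remain in July 2036 after the 27th (31 − 27).
Full months from August 2036 through January 2037 contribute their day counts.
Then 14 days into February 2037.
Total: 4 + 31 + 30 + 31 + 30 + 31 + 31 + 14 = 202.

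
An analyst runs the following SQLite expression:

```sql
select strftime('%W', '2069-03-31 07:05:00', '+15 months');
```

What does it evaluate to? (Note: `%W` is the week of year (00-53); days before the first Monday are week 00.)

26

First apply '+15 months': 2069-03-31 07:05:00 → 2070-07-01 07:05:00.
2070-07-01 is a Tuesday. SQLite's %W counts Mondays since the year started; the result is 26.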